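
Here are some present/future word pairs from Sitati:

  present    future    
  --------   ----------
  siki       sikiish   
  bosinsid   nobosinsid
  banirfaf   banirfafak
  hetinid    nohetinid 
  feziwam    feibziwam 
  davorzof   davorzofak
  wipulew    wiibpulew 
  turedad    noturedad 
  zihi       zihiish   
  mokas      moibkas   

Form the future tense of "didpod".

siki and hetinid both have last vowel 'i' yet inflect differently (sikiish, nohetinid), so the last vowel is not what conditions the rule; the final letter is.
"didpod" ends in -d. The stems ending in -d (hetinid → nohetinid, bosinsid → nobosinsid, turedad → noturedad) add the prefix no-.
The other patterns: stems ending in -i add -ish; stems ending in -f add -ak; stems ending in -m, -s or -w insert -ib- after the first vowel.
So didpod → nodidpod.

nodidpod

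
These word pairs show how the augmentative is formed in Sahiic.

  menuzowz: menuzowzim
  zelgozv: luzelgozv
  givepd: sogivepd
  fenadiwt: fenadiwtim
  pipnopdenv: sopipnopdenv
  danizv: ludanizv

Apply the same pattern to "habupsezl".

luhabupsezl

"habupsezl" has second-to-last letter 'z'. The stems whose second-to-last letter is 'z' (zelgozv → luzelgozv, danizv → ludanizv) add the prefix lu-.
The other patterns: stems whose second-to-last letter is 'w' add -im; stems whose second-to-last letter is 'n' or 'p' add the prefix so-.
So habupsezl → luhabupsezl.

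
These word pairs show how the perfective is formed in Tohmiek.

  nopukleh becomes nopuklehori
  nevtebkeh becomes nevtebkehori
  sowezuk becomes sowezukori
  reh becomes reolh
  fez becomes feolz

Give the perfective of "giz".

giolz

"giz" has 1 vowel. The stems with 1 vowel (reh → reolh, fez → feolz) insert -ol- after the first vowel.
The other pattern: stems with 3 vowels add -ori.
So giz → giolz.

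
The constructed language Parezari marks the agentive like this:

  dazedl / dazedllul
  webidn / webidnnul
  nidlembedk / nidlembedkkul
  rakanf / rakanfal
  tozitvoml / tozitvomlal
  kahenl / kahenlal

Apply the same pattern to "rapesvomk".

rapesvomkal

dazedl and tozitvoml both end in -l yet inflect differently (dazedllul, tozitvomlal), so the final letter is not what conditions the rule; the second-to-last letter is.
"rapesvomk" has second-to-last letter 'm'. The one such stem in the data (tozitvoml → tozitvomlal) adds -al, so the same rule applies.
The other pattern: stems whose second-to-last letter is 'd' double the final consonant and add -ul.
So rapesvomk → rapesvomkal.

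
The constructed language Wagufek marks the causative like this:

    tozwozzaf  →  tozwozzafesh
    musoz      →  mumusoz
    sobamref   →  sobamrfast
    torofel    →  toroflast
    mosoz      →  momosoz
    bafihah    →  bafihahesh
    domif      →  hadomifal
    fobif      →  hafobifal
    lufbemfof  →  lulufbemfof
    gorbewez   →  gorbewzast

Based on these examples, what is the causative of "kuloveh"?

lufbemfof and tozwozzaf both end in -f yet inflect differently (lulufbemfof, tozwozzafesh), so the final letter is not what conditions the rule; the last vowel is.
"kuloveh" has last vowel 'e'. The stems whose last vowel is 'e' (gorbewez → gorbewzast, torofel → toroflast, sobamref → sobamrfast) delete the last vowel and add -ast.
The other patterns: stems whose last vowel is 'o' repeat the first consonant+vowel as a prefix; stems whose last vowel is 'a' add -esh; stems whose last vowel is 'i' add ha- … -al around the stem.
So kuloveh → kulovhast.

kulovhast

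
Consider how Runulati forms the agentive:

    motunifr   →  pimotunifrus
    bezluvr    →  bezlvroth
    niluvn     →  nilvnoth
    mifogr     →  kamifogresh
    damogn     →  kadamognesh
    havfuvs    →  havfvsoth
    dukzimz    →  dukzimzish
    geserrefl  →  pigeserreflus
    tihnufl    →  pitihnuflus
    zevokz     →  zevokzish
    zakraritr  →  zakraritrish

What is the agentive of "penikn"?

"penikn" has second-to-last letter 'k'. The one such stem in the data (zevokz → zevokzish) adds -ish, so the same rule applies.
The other patterns: stems whose second-to-last letter is 'g' add ka- … -esh around the stem; stems whose second-to-last letter is 'v' delete the last vowel and add -oth; stems whose second-to-last letter is 'f' add pi- … -us around the stem.
So penikn → peniknish.

peniknish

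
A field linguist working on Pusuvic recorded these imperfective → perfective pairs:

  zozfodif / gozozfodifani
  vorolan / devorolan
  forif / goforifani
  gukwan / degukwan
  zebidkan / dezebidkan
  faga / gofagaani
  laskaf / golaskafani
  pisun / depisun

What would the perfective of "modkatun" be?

demodkatun

zebidkan and laskaf both have last vowel 'a' yet inflect differently (dezebidkan, golaskafani), so the last vowel is not what conditions the rule; the final letter is.
"modkatun" ends in -n. The stems ending in -n (zebidkan → dezebidkan, pisun → depisun, gukwan → degukwan) add the prefix de-.
The other pattern: stems ending in -a or -f add go- … -ani around the stem.
So modkatun → demodkatun.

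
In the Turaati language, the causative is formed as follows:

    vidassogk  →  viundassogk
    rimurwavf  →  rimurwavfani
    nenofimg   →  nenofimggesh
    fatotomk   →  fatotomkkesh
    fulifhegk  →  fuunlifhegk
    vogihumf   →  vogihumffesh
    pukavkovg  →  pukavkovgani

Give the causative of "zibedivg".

"zibedivg" has second-to-last letter 'v'. The stems whose second-to-last letter is 'v' (rimurwavf → rimurwavfani, pukavkovg → pukavkovgani) add -ani.
So zibedivg → zibedivgani.

zibedivgani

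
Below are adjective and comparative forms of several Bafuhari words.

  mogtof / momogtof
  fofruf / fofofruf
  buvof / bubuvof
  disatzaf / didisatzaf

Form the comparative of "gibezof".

gigibezof

Every pair shown (mogtof → momogtof, fofruf → fofofruf, buvof → bubuvof, …) follows the same rule: repeat the first consonant+vowel as a prefix.
So gibezof → gigibezof.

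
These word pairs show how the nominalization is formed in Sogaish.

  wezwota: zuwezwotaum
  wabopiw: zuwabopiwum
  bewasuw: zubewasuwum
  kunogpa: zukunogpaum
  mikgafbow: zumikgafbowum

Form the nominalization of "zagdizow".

Every pair shown (wezwota → zuwezwotaum, wabopiw → zuwabopiwum, bewasuw → zubewasuwum, …) follows the same rule: add zu- … -um around the stem.
So zagdizow → zuzagdizowum.

zuzagdizowum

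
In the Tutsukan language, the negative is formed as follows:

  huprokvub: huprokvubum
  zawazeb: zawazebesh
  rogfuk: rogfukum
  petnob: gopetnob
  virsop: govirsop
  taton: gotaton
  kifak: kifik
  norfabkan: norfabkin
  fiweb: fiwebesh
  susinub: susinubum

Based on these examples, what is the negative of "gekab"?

gekib

"gekab" has last vowel 'a'. The stems whose last vowel is 'a' (kifak → kifik, norfabkan → norfabkin) change the last vowel to 'i'.
So gekab → gekib.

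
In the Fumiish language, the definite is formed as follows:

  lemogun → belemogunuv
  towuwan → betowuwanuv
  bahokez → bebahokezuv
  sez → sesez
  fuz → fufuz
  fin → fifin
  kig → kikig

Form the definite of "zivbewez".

bahokez and sez both end in -z yet inflect differently (bebahokezuv, sesez), so the final letter is not what conditions the rule; the number of vowels is.
"zivbewez" has 3 vowels. The stems with 3 vowels (lemogun → belemogunuv, towuwan → betowuwanuv, bahokez → bebahokezuv) add be- … -uv around the stem.
The other pattern: stems with 1 vowel repeat the first consonant+vowel as a prefix.
So zivbewez → bezivbewezuv.

bezivbewezuv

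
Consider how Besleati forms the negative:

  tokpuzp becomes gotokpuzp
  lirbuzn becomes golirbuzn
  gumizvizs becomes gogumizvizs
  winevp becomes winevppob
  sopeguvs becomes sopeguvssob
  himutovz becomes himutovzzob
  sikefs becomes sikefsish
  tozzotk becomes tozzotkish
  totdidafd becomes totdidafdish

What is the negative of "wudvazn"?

gowudvazn

tokpuzp and winevp both end in -p yet inflect differently (gotokpuzp, winevppob), so the final letter is not what conditions the rule; the second-to-last letter is.
"wudvazn" has second-to-last letter 'z'. The stems whose second-to-last letter is 'z' (tokpuzp → gotokpuzp, lirbuzn → golirbuzn, gumizvizs → gogumizvizs) add the prefix go-.
So wudvazn → gowudvazn.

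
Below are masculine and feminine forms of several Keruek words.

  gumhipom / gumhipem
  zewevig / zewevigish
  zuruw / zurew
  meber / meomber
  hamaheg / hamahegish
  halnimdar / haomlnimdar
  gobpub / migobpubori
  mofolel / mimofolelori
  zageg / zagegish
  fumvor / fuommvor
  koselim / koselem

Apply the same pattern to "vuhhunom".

vuhhunem

meber and hamaheg both have last vowel 'e' yet inflect differently (meomber, hamahegish), so the last vowel is not what conditions the rule; the final letter is.
"vuhhunom" ends in -m. The stems ending in -m (gumhipom → gumhipem, koselim → koselem) change the last vowel to 'e'.
So vuhhunom → vuhhunem.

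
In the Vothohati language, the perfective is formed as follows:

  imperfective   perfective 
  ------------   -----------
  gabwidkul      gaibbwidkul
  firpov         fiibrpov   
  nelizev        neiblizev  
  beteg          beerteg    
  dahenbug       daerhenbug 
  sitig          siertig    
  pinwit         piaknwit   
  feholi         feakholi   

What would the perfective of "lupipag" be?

luerpipag

"lupipag" ends in -g. The stems ending in -g (beteg → beerteg, dahenbug → daerhenbug, sitig → siertig) insert -er- after the first vowel.
The other patterns: stems ending in -l or -v insert -ib- after the first vowel; stems ending in -i or -t insert -ak- after the first vowel.
So lupipag → luerpipag.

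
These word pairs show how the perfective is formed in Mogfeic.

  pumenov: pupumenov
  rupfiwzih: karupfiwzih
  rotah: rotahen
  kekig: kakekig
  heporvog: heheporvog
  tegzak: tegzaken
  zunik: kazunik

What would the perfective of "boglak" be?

"boglak" has last vowel 'a'. The stems whose last vowel is 'a' (rotah → rotahen, tegzak → tegzaken) add -en.
The other patterns: stems whose last vowel is 'o' repeat the first consonant+vowel as a prefix; stems whose last vowel is 'i' add the prefix ka-.
So boglak → boglaken.

boglaken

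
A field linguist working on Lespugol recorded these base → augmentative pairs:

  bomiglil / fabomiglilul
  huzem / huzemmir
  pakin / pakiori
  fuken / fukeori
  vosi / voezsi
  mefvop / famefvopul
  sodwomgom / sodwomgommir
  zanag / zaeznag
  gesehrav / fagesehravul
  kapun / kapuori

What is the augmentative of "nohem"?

fuken and huzem both have last vowel 'e' yet inflect differently (fukeori, huzemmir), so the last vowel is not what conditions the rule; the final letter is.
"nohem" ends in -m. The stems ending in -m (huzem → huzemmir, sodwomgom → sodwomgommir) double the final consonant and add -ir.
So nohem → nohemmir.

nohemmir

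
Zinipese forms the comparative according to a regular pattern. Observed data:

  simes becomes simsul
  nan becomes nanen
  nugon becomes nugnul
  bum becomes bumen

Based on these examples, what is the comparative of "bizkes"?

"bizkes" has 2 vowels. The stems with 2 vowels (nugon → nugnul, simes → simsul) delete the last vowel and add -ul.
The other pattern: stems with 1 vowel add -en.
So bizkes → bizksul.

bizksul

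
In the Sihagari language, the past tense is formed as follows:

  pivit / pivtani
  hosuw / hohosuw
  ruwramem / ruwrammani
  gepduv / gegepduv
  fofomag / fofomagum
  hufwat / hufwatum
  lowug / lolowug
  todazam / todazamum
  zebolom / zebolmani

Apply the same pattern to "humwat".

humwatum

fofomag and lowug both end in -g yet inflect differently (fofomagum, lolowug), so the final letter is not what conditions the rule; the last vowel is.
"humwat" has last vowel 'a'. The stems whose last vowel is 'a' (hufwat → hufwatum, fofomag → fofomagum, todazam → todazamum) add -um.
So humwat → humwatum.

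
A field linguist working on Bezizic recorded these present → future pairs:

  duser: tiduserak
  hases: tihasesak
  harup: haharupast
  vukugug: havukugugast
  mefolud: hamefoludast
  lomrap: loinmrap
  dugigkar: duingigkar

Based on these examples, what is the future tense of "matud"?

harup and lomrap both end in -p yet inflect differently (haharupast, loinmrap), so the final letter is not what conditions the rule; the last vowel is.
"matud" has last vowel 'u'. The stems whose last vowel is 'u' (harup → haharupast, vukugug → havukugugast, mefolud → hamefoludast) add ha- … -ast around the stem.
The other patterns: stems whose last vowel is 'e' add ti- … -ak around the stem; stems whose last vowel is 'a' insert -in- after the first vowel.
So matud → hamatudast.

hamatudast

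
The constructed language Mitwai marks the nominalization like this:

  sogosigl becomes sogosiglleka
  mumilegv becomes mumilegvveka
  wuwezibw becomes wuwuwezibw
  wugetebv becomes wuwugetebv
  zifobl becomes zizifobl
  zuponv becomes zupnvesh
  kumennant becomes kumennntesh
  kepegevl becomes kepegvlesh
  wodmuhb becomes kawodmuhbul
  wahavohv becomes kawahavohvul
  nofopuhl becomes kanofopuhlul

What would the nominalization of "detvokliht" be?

mumilegv and wugetebv both end in -v yet inflect differently (mumilegvveka, wuwugetebv), so the final letter is not what conditions the rule; the second-to-last letter is.
"detvokliht" has second-to-last letter 'h'. The stems whose second-to-last letter is 'h' (wodmuhb → kawodmuhbul, wahavohv → kawahavohvul, nofopuhl → kanofopuhlul) add ka- … -ul around the stem.
So detvokliht → kadetvoklihtul.

kadetvoklihtul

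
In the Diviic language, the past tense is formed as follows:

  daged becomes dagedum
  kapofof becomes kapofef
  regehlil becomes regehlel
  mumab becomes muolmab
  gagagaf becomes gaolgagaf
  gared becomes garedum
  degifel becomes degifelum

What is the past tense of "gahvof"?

gahvef

degifel and regehlil both end in -l yet inflect differently (degifelum, regehlel), so the final letter is not what conditions the rule; the last vowel is.
"gahvof" has last vowel 'o'. The one such stem in the data (kapofof → kapofef) changes the last vowel to 'e' (as does regehlil), so the same rule applies.
So gahvof → gahvef.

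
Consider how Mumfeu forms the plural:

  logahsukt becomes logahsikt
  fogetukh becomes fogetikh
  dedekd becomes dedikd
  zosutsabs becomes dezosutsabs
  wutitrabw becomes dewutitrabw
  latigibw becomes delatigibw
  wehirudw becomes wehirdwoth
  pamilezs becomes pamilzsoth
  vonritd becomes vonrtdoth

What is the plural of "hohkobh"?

dehohkobh

wutitrabw and wehirudw both end in -w yet inflect differently (dewutitrabw, wehirdwoth), so the final letter is not what conditions the rule; the second-to-last letter is.
"hohkobh" has second-to-last letter 'b'. The stems whose second-to-last letter is 'b' (zosutsabs → dezosutsabs, wutitrabw → dewutitrabw, latigibw → delatigibw) add the prefix de-.
The other patterns: stems whose second-to-last letter is 'k' change the last vowel to 'i'; stems whose second-to-last letter is 'd', 't' or 'z' delete the last vowel and add -oth.
So hohkobh → dehohkobh.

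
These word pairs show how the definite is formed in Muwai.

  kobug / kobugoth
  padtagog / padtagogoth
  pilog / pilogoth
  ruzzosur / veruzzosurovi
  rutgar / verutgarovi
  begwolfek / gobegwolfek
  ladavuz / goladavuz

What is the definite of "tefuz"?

gotefuz

"tefuz" ends in -z. The one such stem in the data (ladavuz → goladavuz) adds the prefix go-, so the same rule applies.
The other patterns: stems ending in -g add -oth; stems ending in -r add ve- … -ovi around the stem.
So tefuz → gotefuz.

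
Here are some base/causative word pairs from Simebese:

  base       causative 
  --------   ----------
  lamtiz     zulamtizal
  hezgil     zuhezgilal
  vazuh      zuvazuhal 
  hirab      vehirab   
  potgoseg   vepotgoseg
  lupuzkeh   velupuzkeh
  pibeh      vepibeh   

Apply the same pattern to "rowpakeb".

vazuh and lupuzkeh both end in -h yet inflect differently (zuvazuhal, velupuzkeh), so the final letter is not what conditions the rule; the last vowel is.
"rowpakeb" has last vowel 'e'. The stems whose last vowel is 'e' (potgoseg → vepotgoseg, lupuzkeh → velupuzkeh, pibeh → vepibeh) add the prefix ve-.
The other pattern: stems whose last vowel is 'i' or 'u' add zu- … -al around the stem.
So rowpakeb → verowpakeb.

verowpakeb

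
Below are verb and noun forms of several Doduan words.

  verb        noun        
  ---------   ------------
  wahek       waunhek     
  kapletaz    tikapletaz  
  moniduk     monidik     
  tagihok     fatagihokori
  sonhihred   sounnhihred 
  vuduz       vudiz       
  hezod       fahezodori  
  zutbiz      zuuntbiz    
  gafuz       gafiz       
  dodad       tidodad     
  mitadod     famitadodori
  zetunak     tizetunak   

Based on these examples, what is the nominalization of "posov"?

dodad and sonhihred both end in -d yet inflect differently (tidodad, sounnhihred), so the final letter is not what conditions the rule; the last vowel is.
"posov" has last vowel 'o'. The stems whose last vowel is 'o' (mitadod → famitadodori, tagihok → fatagihokori, hezod → fahezodori) add fa- … -ori around the stem.
The other patterns: stems whose last vowel is 'a' add the prefix ti-; stems whose last vowel is 'e' or 'i' insert -un- after the first vowel; stems whose last vowel is 'u' change the last vowel to 'i'.
So posov → faposovori.

faposovori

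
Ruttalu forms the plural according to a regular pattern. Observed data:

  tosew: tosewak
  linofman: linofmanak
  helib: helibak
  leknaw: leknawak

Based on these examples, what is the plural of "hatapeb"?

Every pair shown (tosew → tosewak, linofman → linofmanak, helib → helibak, …) follows the same rule: add -ak.
So hatapeb → hatapebak.

hatapebak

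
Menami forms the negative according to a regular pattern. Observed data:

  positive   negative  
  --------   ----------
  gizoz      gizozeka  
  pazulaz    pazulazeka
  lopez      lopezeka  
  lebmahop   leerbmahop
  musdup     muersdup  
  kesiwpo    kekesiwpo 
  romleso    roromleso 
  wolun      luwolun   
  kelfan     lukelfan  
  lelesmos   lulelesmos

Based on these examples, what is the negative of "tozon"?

gizoz and lebmahop both have last vowel 'o' yet inflect differently (gizozeka, leerbmahop), so the last vowel is not what conditions the rule; the final letter is.
"tozon" ends in -n. The stems ending in -n (wolun → luwolun, kelfan → lukelfan) add the prefix lu-.
So tozon → lutozon.

lutozon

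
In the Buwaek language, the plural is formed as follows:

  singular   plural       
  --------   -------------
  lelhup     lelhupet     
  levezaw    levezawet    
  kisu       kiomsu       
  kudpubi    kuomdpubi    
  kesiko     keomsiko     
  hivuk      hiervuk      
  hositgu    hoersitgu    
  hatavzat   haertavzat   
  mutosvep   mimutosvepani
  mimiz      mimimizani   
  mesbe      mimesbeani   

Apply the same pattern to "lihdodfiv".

lihdodfivet

"lihdodfiv" begins with l-. The stems beginning with l- (lelhup → lelhupet, levezaw → levezawet) add -et.
So lihdodfiv → lihdodfivet.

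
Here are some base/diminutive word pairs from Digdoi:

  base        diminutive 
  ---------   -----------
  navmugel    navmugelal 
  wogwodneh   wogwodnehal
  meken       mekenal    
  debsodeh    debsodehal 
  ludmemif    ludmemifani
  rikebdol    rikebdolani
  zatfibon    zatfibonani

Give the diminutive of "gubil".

"gubil" has last vowel 'i'. The one such stem in the data (ludmemif → ludmemifani) adds -ani, so the same rule applies.
So gubil → gubilani.

gubilani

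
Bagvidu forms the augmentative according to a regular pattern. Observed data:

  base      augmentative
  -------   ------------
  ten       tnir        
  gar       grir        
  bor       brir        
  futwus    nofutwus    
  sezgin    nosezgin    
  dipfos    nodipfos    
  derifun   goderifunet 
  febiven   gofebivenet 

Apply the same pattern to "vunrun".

ten and sezgin both end in -n yet inflect differently (tnir, nosezgin), so the final letter is not what conditions the rule; the number of vowels is.
"vunrun" has 2 vowels. The stems with 2 vowels (futwus → nofutwus, sezgin → nosezgin, dipfos → nodipfos) add the prefix no-.
The other patterns: stems with 1 vowel delete the last vowel and add -ir; stems with 3 vowels add go- … -et around the stem.
So vunrun → novunrun.

novunrun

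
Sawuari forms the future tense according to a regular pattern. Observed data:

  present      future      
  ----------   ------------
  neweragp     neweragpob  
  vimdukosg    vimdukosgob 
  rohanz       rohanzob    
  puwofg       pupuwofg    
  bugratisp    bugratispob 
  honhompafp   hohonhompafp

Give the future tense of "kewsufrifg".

honhompafp and bugratisp both end in -p yet inflect differently (hohonhompafp, bugratispob), so the final letter is not what conditions the rule; the second-to-last letter is.
"kewsufrifg" has second-to-last letter 'f'. The stems whose second-to-last letter is 'f' (puwofg → pupuwofg, honhompafp → hohonhompafp) repeat the first consonant+vowel as a prefix.
So kewsufrifg → kekewsufrifg.

kekewsufrifg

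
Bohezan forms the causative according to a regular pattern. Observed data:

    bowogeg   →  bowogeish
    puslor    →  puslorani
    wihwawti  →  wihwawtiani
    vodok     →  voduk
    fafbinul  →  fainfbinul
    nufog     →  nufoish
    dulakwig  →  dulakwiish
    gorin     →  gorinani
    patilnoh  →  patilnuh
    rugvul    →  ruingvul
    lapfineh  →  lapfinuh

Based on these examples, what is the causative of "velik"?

veluk

nufog and vodok both have last vowel 'o' yet inflect differently (nufoish, voduk), so the last vowel is not what conditions the rule; the final letter is.
"velik" ends in -k. The one such stem in the data (vodok → voduk) changes the last vowel to 'u' (as do lapfineh, patilnoh), so the same rule applies.
So velik → veluk.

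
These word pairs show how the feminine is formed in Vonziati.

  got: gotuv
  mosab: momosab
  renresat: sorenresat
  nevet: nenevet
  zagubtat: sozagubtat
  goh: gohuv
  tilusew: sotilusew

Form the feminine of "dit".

got and nevet both end in -t yet inflect differently (gotuv, nenevet), so the final letter is not what conditions the rule; the number of vowels is.
"dit" has 1 vowel. The stems with 1 vowel (goh → gohuv, got → gotuv) add -uv.
The other patterns: stems with 2 vowels repeat the first consonant+vowel as a prefix; stems with 3 vowels add the prefix so-.
So dit → dituv.

dituv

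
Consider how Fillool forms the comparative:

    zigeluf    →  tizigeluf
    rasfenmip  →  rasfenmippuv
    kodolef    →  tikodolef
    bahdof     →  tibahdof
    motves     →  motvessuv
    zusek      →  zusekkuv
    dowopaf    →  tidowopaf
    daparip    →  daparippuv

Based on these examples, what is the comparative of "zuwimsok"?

kodolef and zusek both have last vowel 'e' yet inflect differently (tikodolef, zusekkuv), so the last vowel is not what conditions the rule; the final letter is.
"zuwimsok" ends in -k. The one such stem in the data (zusek → zusekkuv) doubles the final consonant and adds -uv (as do motves, rasfenmip), so the same rule applies.
The other pattern: stems ending in -f add the prefix ti-.
So zuwimsok → zuwimsokkuv.

zuwimsokkuv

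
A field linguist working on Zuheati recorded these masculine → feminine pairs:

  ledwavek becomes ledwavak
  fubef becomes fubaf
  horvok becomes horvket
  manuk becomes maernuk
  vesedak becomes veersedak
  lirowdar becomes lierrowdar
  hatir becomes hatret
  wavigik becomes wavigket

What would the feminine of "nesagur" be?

"nesagur" has last vowel 'u'. The one such stem in the data (manuk → maernuk) inserts -er- after the first vowel (as do vesedak, lirowdar), so the same rule applies.
The other patterns: stems whose last vowel is 'e' change the last vowel to 'a'; stems whose last vowel is 'i' or 'o' delete the last vowel and add -et.
So nesagur → neersagur.

neersagur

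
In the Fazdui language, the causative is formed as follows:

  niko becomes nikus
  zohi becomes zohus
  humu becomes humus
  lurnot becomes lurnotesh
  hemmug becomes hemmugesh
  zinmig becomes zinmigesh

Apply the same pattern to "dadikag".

dadikagesh

"dadikag" ends in a consonant. The stems ending in a consonant (lurnot → lurnotesh, hemmug → hemmugesh, zinmig → zinmigesh) add -esh.
So dadikag → dadikagesh.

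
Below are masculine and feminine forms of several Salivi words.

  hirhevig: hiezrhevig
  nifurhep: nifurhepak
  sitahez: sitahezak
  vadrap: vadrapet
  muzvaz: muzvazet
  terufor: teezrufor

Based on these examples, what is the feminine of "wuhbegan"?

muzvaz and sitahez both end in -z yet inflect differently (muzvazet, sitahezak), so the final letter is not what conditions the rule; the last vowel is.
"wuhbegan" has last vowel 'a'. The stems whose last vowel is 'a' (muzvaz → muzvazet, vadrap → vadrapet) add -et.
So wuhbegan → wuhbeganet.

wuhbeganet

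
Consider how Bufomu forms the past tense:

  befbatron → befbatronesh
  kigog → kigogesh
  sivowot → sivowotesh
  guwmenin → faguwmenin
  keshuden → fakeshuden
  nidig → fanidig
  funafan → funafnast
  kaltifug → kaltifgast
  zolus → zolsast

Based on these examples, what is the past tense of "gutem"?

fagutem

"gutem" has last vowel 'e'. The one such stem in the data (keshuden → fakeshuden) adds the prefix fa-, so the same rule applies.
So gutem → fagutem.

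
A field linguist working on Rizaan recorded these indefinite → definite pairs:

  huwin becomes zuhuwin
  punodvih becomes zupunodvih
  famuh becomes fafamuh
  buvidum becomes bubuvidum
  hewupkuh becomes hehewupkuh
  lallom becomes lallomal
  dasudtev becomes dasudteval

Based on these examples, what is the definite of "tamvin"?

zutamvin

punodvih and famuh both end in -h yet inflect differently (zupunodvih, fafamuh), so the final letter is not what conditions the rule; the last vowel is.
"tamvin" has last vowel 'i'. The stems whose last vowel is 'i' (huwin → zuhuwin, punodvih → zupunodvih) add the prefix zu-.
So tamvin → zutamvin.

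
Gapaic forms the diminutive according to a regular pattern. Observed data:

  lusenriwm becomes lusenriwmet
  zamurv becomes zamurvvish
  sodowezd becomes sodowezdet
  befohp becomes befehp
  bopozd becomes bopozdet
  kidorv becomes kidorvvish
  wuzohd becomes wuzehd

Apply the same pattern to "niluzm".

niluzmet

wuzohd and sodowezd both end in -d yet inflect differently (wuzehd, sodowezdet), so the final letter is not what conditions the rule; the second-to-last letter is.
"niluzm" has second-to-last letter 'z'. The stems whose second-to-last letter is 'z' (sodowezd → sodowezdet, bopozd → bopozdet) add -et.
The other patterns: stems whose second-to-last letter is 'r' double the final consonant and add -ish; stems whose second-to-last letter is 'h' change the last vowel to 'e'.
So niluzm → niluzmet.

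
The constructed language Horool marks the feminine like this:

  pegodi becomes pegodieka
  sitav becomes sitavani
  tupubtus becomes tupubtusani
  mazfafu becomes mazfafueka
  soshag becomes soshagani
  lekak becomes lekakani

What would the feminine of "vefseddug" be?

vefseddugani

tupubtus and mazfafu both have last vowel 'u' yet inflect differently (tupubtusani, mazfafueka), so the last vowel is not what conditions the rule; whether the stem ends in a vowel or a consonant is.
"vefseddug" ends in a consonant. The stems ending in a consonant (tupubtus → tupubtusani, lekak → lekakani, soshag → soshagani) add -ani.
The other pattern: stems ending in a vowel add -eka.
So vefseddug → vefseddugani.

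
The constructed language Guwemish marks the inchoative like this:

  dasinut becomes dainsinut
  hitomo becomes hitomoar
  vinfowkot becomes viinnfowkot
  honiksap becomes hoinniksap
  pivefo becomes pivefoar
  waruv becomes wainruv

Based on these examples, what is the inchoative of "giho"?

gihoar

pivefo and vinfowkot both have last vowel 'o' yet inflect differently (pivefoar, viinnfowkot), so the last vowel is not what conditions the rule; the final letter is.
"giho" ends in -o. The stems ending in -o (pivefo → pivefoar, hitomo → hitomoar) add -ar.
The other pattern: stems ending in -p, -t or -v insert -in- after the first vowel.
So giho → gihoar.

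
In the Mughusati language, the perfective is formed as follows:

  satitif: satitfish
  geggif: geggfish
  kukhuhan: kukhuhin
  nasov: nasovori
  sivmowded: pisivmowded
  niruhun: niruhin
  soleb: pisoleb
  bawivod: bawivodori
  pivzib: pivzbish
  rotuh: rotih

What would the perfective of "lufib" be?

lufbish

bawivod and sivmowded both end in -d yet inflect differently (bawivodori, pisivmowded), so the final letter is not what conditions the rule; the last vowel is.
"lufib" has last vowel 'i'. The stems whose last vowel is 'i' (pivzib → pivzbish, geggif → geggfish, satitif → satitfish) delete the last vowel and add -ish.
The other patterns: stems whose last vowel is 'o' add -ori; stems whose last vowel is 'e' add the prefix pi-; stems whose last vowel is 'a' or 'u' change the last vowel to 'i'.
So lufib → lufbish.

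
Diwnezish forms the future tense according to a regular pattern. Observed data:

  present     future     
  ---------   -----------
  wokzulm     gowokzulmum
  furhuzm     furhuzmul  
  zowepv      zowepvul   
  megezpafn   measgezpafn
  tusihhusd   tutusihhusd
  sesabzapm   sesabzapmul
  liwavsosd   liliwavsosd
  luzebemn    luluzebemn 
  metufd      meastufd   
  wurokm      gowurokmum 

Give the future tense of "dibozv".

"dibozv" has second-to-last letter 'z'. The one such stem in the data (furhuzm → furhuzmul) adds -ul, so the same rule applies.
The other patterns: stems whose second-to-last letter is 'f' insert -as- after the first vowel; stems whose second-to-last letter is 'k' or 'l' add go- … -um around the stem; stems whose second-to-last letter is 'm' or 's' repeat the first consonant+vowel as a prefix.
So dibozv → dibozvul.

dibozvul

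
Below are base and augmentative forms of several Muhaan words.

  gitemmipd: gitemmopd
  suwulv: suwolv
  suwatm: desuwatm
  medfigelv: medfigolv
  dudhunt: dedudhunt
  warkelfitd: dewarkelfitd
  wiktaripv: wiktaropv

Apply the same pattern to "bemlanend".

gitemmipd and warkelfitd both end in -d yet inflect differently (gitemmopd, dewarkelfitd), so the final letter is not what conditions the rule; the second-to-last letter is.
"bemlanend" has second-to-last letter 'n'. The one such stem in the data (dudhunt → dedudhunt) adds the prefix de-, so the same rule applies.
The other pattern: stems whose second-to-last letter is 'l' or 'p' change the last vowel to 'o'.
So bemlanend → debemlanend.

debemlanend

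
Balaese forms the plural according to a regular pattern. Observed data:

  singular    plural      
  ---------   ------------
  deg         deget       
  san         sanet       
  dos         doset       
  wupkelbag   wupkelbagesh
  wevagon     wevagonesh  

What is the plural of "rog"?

roget

"rog" has 1 vowel. The stems with 1 vowel (dos → doset, san → sanet, deg → deget) add -et.
So rog → roget.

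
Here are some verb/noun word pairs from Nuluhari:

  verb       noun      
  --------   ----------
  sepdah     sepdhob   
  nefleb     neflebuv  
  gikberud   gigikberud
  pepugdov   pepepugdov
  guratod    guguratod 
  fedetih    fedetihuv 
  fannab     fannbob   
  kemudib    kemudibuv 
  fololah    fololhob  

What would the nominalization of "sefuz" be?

fannab and nefleb both end in -b yet inflect differently (fannbob, neflebuv), so the final letter is not what conditions the rule; the last vowel is.
"sefuz" has last vowel 'u'. The one such stem in the data (gikberud → gigikberud) repeats the first consonant+vowel as a prefix (as do pepugdov, guratod), so the same rule applies.
The other patterns: stems whose last vowel is 'a' delete the last vowel and add -ob; stems whose last vowel is 'e' or 'i' add -uv.
So sefuz → sesefuz.

sesefuz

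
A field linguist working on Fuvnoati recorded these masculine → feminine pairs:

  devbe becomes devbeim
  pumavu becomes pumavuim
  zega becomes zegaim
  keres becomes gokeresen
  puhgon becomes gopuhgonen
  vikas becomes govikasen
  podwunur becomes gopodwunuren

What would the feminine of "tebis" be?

gotebisen

"tebis" ends in a consonant. The stems ending in a consonant (keres → gokeresen, podwunur → gopodwunuren, vikas → govikasen) add go- … -en around the stem.
So tebis → gotebisen.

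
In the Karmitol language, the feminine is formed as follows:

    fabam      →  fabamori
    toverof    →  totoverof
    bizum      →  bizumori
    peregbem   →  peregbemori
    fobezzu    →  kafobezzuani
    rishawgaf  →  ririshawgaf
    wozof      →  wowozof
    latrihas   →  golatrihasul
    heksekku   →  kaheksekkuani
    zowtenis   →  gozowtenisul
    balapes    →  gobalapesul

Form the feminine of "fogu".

balapes and peregbem both have last vowel 'e' yet inflect differently (gobalapesul, peregbemori), so the last vowel is not what conditions the rule; the final letter is.
"fogu" ends in -u. The stems ending in -u (heksekku → kaheksekkuani, fobezzu → kafobezzuani) add ka- … -ani around the stem.
So fogu → kafoguani.

kafoguani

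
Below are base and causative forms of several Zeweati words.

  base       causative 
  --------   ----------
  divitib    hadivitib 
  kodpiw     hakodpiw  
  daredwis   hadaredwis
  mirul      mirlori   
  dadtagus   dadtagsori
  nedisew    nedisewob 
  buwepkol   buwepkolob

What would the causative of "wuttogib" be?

daredwis and dadtagus both end in -s yet inflect differently (hadaredwis, dadtagsori), so the final letter is not what conditions the rule; the last vowel is.
"wuttogib" has last vowel 'i'. The stems whose last vowel is 'i' (divitib → hadivitib, kodpiw → hakodpiw, daredwis → hadaredwis) add the prefix ha-.
The other patterns: stems whose last vowel is 'u' delete the last vowel and add -ori; stems whose last vowel is 'e' or 'o' add -ob.
So wuttogib → hawuttogib.

hawuttogib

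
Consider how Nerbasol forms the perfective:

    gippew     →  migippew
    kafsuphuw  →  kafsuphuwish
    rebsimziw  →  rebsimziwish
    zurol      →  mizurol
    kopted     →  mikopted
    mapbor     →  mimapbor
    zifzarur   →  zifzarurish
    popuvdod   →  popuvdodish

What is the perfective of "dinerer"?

dinererish

gippew and kafsuphuw both end in -w yet inflect differently (migippew, kafsuphuwish), so the final letter is not what conditions the rule; the number of vowels is.
"dinerer" has 3 vowels. The stems with 3 vowels (kafsuphuw → kafsuphuwish, zifzarur → zifzarurish, rebsimziw → rebsimziwish) add -ish.
So dinerer → dinererish.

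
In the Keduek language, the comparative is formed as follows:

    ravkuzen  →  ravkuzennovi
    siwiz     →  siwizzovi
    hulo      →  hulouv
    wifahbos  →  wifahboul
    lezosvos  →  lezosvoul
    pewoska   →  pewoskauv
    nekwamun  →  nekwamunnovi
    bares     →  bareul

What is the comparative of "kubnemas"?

kubnemaul

lezosvos and hulo both have last vowel 'o' yet inflect differently (lezosvoul, hulouv), so the last vowel is not what conditions the rule; the final letter is.
"kubnemas" ends in -s. The stems ending in -s (bares → bareul, lezosvos → lezosvoul, wifahbos → wifahboul) drop the final letter and add -ul.
The other patterns: stems ending in -a or -o add -uv; stems ending in -n or -z double the final consonant and add -ovi.
So kubnemas → kubnemaul.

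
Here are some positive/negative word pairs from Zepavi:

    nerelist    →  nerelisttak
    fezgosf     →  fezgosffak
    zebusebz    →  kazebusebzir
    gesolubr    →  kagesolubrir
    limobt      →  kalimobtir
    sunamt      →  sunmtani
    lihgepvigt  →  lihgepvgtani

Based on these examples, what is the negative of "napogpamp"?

"napogpamp" has second-to-last letter 'm'. The one such stem in the data (sunamt → sunmtani) deletes the last vowel and adds -ani (as does lihgepvigt), so the same rule applies.
The other patterns: stems whose second-to-last letter is 's' double the final consonant and add -ak; stems whose second-to-last letter is 'b' add ka- … -ir around the stem.
So napogpamp → napogpmpani.

napogpmpani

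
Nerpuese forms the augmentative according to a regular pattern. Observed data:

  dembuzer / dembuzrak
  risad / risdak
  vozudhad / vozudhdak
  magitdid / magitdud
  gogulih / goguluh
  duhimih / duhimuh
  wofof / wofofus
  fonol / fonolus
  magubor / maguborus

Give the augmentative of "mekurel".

mekurlak

"mekurel" has last vowel 'e'. The one such stem in the data (dembuzer → dembuzrak) deletes the last vowel and adds -ak (as do risad, vozudhad), so the same rule applies.
The other patterns: stems whose last vowel is 'i' change the last vowel to 'u'; stems whose last vowel is 'o' add -us.
So mekurel → mekurlak.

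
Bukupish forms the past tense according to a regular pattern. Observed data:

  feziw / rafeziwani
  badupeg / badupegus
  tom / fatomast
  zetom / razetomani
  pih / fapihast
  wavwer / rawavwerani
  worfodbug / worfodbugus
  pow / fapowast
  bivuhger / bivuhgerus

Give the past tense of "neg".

fanegast

tom and zetom both end in -m yet inflect differently (fatomast, razetomani), so the final letter is not what conditions the rule; the number of vowels is.
"neg" has 1 vowel. The stems with 1 vowel (pow → fapowast, pih → fapihast, tom → fatomast) add fa- … -ast around the stem.
So neg → fanegast.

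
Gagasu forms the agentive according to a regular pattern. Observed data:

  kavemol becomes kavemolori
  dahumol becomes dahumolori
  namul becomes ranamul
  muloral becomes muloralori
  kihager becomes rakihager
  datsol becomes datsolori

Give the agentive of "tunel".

ratunel

dahumol and namul both end in -l yet inflect differently (dahumolori, ranamul), so the final letter is not what conditions the rule; the last vowel is.
"tunel" has last vowel 'e'. The one such stem in the data (kihager → rakihager) adds the prefix ra-, so the same rule applies.
The other pattern: stems whose last vowel is 'a' or 'o' add -ori.
So tunel → ratunel.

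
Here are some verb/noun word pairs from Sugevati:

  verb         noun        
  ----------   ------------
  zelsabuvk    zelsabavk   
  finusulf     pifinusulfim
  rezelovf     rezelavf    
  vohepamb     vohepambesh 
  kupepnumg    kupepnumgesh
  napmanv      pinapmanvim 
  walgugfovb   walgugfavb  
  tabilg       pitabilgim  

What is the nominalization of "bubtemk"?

vohepamb and walgugfovb both end in -b yet inflect differently (vohepambesh, walgugfavb), so the final letter is not what conditions the rule; the second-to-last letter is.
"bubtemk" has second-to-last letter 'm'. The stems whose second-to-last letter is 'm' (kupepnumg → kupepnumgesh, vohepamb → vohepambesh) add -esh.
The other patterns: stems whose second-to-last letter is 'v' change the last vowel to 'a'; stems whose second-to-last letter is 'l' or 'n' add pi- … -im around the stem.
So bubtemk → bubtemkesh.

bubtemkesh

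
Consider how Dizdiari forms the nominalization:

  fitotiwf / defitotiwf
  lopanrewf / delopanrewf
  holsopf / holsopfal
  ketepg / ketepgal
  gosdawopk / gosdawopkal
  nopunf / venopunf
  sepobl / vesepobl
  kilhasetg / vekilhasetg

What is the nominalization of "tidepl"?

fitotiwf and holsopf both end in -f yet inflect differently (defitotiwf, holsopfal), so the final letter is not what conditions the rule; the second-to-last letter is.
"tidepl" has second-to-last letter 'p'. The stems whose second-to-last letter is 'p' (holsopf → holsopfal, ketepg → ketepgal, gosdawopk → gosdawopkal) add -al.
So tidepl → tideplal.

tideplal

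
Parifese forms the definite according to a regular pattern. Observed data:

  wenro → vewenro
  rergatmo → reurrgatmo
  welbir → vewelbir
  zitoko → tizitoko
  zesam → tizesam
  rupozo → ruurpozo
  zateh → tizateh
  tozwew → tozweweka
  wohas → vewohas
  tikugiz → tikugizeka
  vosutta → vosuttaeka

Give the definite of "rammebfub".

raurmmebfub

"rammebfub" begins with r-. The stems beginning with r- (rupozo → ruurpozo, rergatmo → reurrgatmo) insert -ur- after the first vowel.
So rammebfub → raurmmebfub.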